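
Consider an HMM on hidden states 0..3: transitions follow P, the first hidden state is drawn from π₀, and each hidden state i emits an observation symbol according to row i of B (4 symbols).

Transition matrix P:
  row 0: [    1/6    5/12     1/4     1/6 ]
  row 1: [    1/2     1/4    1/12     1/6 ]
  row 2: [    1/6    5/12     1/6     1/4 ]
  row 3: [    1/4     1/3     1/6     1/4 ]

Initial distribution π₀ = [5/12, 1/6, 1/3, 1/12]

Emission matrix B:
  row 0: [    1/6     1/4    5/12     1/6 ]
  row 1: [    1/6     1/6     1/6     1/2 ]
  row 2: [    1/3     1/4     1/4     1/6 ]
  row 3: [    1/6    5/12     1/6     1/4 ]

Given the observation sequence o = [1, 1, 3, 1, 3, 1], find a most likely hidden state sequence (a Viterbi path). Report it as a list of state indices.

path = [2, 3, 1, 0, 1, 0]

t=0: δ = [1.042e-01, 2.778e-02, 8.333e-02, 3.472e-02]  (obs o_0=1)
t=1: δ = [4.340e-03, 7.234e-03, 6.510e-03, 8.681e-03]  ψ = [0, 0, 0, 2]  (obs o_1=1)
t=2: δ = [6.028e-04, 1.447e-03, 2.411e-04, 5.425e-04]  ψ = [1, 3, 3, 3]  (obs o_2=3)
t=3: δ = [1.808e-04, 6.028e-05, 3.768e-05, 1.005e-04]  ψ = [1, 1, 0, 1]  (obs o_3=1)
t=4: δ = [5.023e-06, 3.768e-05, 7.535e-06, 7.535e-06]  ψ = [0, 0, 0, 0]  (obs o_4=3)
t=5: δ = [4.710e-06, 1.570e-06, 7.849e-07, 2.616e-06]  ψ = [1, 1, 1, 1]  (obs o_5=1)
backtrack: best end state = 0; path = [2, 3, 1, 0, 1, 0]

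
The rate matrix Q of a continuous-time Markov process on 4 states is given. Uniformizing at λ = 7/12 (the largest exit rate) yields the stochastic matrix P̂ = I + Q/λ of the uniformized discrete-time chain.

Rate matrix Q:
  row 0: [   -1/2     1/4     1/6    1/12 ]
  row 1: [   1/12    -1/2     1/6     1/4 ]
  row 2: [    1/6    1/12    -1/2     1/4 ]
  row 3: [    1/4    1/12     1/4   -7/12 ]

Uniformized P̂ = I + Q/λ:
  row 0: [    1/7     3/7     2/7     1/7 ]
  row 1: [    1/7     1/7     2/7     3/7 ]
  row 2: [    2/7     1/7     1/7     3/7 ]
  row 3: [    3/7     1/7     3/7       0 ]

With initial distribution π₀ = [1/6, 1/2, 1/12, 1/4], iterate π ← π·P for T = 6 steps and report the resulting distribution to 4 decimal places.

π = [0.2542, 0.2156, 0.2811, 0.2492]

t=0: π = [0.1667, 0.5000, 0.0833, 0.2500]
t=1: π = [0.2262, 0.1905, 0.3095, 0.2738]
t=2: π = [0.2653, 0.2075, 0.2806, 0.2466]
t=3: π = [0.2534, 0.2187, 0.2809, 0.2471]
t=4: π = [0.2536, 0.2153, 0.2809, 0.2503]
t=5: π = [0.2545, 0.2153, 0.2813, 0.2489]
t=6: π = [0.2542, 0.2156, 0.2811, 0.2492]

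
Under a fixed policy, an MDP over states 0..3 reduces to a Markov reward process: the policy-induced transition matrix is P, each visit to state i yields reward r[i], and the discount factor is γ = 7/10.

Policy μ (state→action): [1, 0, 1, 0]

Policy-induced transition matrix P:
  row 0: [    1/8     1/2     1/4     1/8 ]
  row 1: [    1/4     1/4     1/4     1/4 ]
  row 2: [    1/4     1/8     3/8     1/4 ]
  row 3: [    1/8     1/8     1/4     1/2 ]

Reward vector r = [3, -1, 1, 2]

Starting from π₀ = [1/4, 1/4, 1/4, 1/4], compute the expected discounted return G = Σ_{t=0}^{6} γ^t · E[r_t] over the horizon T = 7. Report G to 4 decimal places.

t=0: π = [0.2500, 0.2500, 0.2500, 0.2500], E[r] = 1.2500, γ^t·E[r] = 1.250000, running G = 1.250000
t=1: π = [0.1875, 0.2500, 0.2813, 0.2813], E[r] = 1.1563, γ^t·E[r] = 0.809375, running G = 2.059375
t=2: π = [0.1914, 0.2266, 0.2852, 0.2969], E[r] = 1.2266, γ^t·E[r] = 0.601016, running G = 2.660391
t=3: π = [0.1890, 0.2251, 0.2856, 0.3003], E[r] = 1.2280, γ^t·E[r] = 0.421213, running G = 3.081604
t=4: π = [0.1888, 0.2240, 0.2857, 0.3015], E[r] = 1.2311, γ^t·E[r] = 0.295597, running G = 3.377201
t=5: π = [0.1887, 0.2238, 0.2857, 0.3018], E[r] = 1.2316, γ^t·E[r] = 0.206987, running G = 3.584188
t=6: π = [0.1887, 0.2237, 0.2857, 0.3019], E[r] = 1.2317, γ^t·E[r] = 0.144913, running G = 3.729101

G = 3.7291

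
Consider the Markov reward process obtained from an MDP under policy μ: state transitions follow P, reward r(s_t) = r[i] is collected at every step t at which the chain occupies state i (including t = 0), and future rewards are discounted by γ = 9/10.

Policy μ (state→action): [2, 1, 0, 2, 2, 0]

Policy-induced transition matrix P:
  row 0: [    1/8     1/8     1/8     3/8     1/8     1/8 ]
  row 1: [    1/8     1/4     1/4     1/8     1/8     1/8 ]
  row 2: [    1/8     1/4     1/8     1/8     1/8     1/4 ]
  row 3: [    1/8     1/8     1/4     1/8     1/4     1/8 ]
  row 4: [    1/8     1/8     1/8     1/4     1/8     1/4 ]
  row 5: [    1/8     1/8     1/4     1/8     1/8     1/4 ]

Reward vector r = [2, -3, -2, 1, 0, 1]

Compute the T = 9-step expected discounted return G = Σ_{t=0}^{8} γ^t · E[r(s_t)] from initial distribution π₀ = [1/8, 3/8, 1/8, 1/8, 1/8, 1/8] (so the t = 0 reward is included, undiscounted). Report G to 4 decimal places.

G = -2.4028

t=0: π = [0.1250, 0.3750, 0.1250, 0.1250, 0.1250, 0.1250], E[r] = -0.8750, γ^t·E[r] = -0.875000, running G = -0.875000
t=1: π = [0.1250, 0.1875, 0.2031, 0.1719, 0.1406, 0.1719], E[r] = -0.3750, γ^t·E[r] = -0.337500, running G = -1.212500
t=2: π = [0.1250, 0.1738, 0.1914, 0.1738, 0.1465, 0.1895], E[r] = -0.2910, γ^t·E[r] = -0.235723, running G = -1.448223
t=3: π = [0.1250, 0.1707, 0.1921, 0.1746, 0.1467, 0.1909], E[r] = -0.2808, γ^t·E[r] = -0.204675, running G = -1.652898
t=4: π = [0.1250, 0.1703, 0.1920, 0.1746, 0.1468, 0.1912], E[r] = -0.2793, γ^t·E[r] = -0.183227, running G = -1.836125
t=5: π = [0.1250, 0.1703, 0.1920, 0.1746, 0.1468, 0.1913], E[r] = -0.2791, γ^t·E[r] = -0.164787, running G = -2.000911
t=6: π = [0.1250, 0.1703, 0.1920, 0.1746, 0.1468, 0.1913], E[r] = -0.2790, γ^t·E[r] = -0.148294, running G = -2.149206
t=7: π = [0.1250, 0.1703, 0.1920, 0.1746, 0.1468, 0.1913], E[r] = -0.2790, γ^t·E[r] = -0.133463, running G = -2.282669
t=8: π = [0.1250, 0.1703, 0.1920, 0.1746, 0.1468, 0.1913], E[r] = -0.2790, γ^t·E[r] = -0.120117, running G = -2.402785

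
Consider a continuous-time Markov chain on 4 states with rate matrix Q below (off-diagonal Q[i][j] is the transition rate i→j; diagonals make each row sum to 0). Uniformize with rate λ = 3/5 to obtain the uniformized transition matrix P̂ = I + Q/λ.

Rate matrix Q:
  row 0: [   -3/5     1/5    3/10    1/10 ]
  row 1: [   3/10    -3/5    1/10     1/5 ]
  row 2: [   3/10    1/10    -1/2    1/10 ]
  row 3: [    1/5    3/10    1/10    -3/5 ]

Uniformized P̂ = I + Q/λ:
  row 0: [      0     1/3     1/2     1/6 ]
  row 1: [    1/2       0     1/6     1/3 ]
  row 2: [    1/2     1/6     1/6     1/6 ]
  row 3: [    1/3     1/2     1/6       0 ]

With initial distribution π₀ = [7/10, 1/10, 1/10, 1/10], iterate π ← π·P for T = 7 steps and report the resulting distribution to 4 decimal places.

t=0: π = [0.7000, 0.1000, 0.1000, 0.1000]
t=1: π = [0.1333, 0.3000, 0.4000, 0.1667]
t=2: π = [0.4056, 0.1944, 0.2111, 0.1889]
t=3: π = [0.2657, 0.2648, 0.3019, 0.1676]
t=4: π = [0.3392, 0.2227, 0.2552, 0.1829]
t=5: π = [0.2999, 0.2470, 0.2797, 0.1733]
t=6: π = [0.3212, 0.2332, 0.2666, 0.1790]
t=7: π = [0.3096, 0.2410, 0.2737, 0.1757]

π = [0.3096, 0.2410, 0.2737, 0.1757]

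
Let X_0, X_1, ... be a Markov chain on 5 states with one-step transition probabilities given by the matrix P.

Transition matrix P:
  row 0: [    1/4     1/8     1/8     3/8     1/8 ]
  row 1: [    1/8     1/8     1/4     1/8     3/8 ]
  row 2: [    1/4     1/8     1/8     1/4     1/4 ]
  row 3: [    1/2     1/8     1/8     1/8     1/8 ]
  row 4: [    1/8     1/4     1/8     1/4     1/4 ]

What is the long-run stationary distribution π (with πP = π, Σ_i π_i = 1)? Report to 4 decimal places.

π = [0.2640, 0.1508, 0.1439, 0.2348, 0.2065]

Balance equations π_j = Σ_i π_i·P[i][j]:
  π_0 = 1/4·π_0 + 1/8·π_1 + 1/4·π_2 + 1/2·π_3 + 1/8·π_4
  π_1 = 1/8·π_0 + 1/8·π_1 + 1/8·π_2 + 1/8·π_3 + 1/4·π_4
  π_2 = 1/8·π_0 + 1/4·π_1 + 1/8·π_2 + 1/8·π_3 + 1/8·π_4
  π_3 = 3/8·π_0 + 1/8·π_1 + 1/4·π_2 + 1/8·π_3 + 1/4·π_4
  normalize: π_0 + π_1 + π_2 + π_3 + π_4 = 1
Solving the linear system gives exactly π = [569/2155, 65/431, 62/431, 506/2155, 89/431].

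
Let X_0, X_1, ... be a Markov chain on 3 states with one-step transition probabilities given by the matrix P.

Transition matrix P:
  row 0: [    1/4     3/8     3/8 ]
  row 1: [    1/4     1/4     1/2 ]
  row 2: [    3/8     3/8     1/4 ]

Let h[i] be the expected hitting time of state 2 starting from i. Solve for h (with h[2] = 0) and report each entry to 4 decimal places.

h = [2.4000, 2.1333, 0.0000]

First-step conditioning: h[2] = 0; for i ≠ 2, h[i] = 1 + Σ_k P[i][k]·h[k].
  h[0] = 1 + 1/4·h[0] + 3/8·h[1]
  h[1] = 1 + 1/4·h[0] + 1/4·h[1]
Solving the 2×2 linear system over states ≠ 2 gives exactly h = [12/5, 32/15, 0] (h[2] = 0 is the target).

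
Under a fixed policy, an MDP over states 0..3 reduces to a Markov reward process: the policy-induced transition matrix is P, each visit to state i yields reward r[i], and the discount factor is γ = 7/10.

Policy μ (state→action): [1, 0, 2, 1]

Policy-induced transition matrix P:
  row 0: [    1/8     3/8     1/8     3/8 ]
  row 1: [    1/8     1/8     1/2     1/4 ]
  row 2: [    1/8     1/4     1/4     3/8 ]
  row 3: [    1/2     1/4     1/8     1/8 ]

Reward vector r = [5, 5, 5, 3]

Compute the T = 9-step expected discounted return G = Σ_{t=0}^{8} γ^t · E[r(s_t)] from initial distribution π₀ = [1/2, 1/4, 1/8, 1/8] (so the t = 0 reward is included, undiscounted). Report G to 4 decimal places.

t=0: π = [0.5000, 0.2500, 0.1250, 0.1250], E[r] = 4.7500, γ^t·E[r] = 4.750000, running G = 4.750000
t=1: π = [0.1719, 0.2813, 0.2344, 0.3125], E[r] = 4.3750, γ^t·E[r] = 3.062500, running G = 7.812500
t=2: π = [0.2422, 0.2363, 0.2598, 0.2617], E[r] = 4.4766, γ^t·E[r] = 2.193516, running G = 10.006016
t=3: π = [0.2231, 0.2507, 0.2461, 0.2800], E[r] = 4.4399, γ^t·E[r] = 1.522900, running G = 11.528916
t=4: π = [0.2300, 0.2466, 0.2498, 0.2737], E[r] = 4.4527, γ^t·E[r] = 1.069093, running G = 12.598008
t=5: π = [0.2276, 0.2479, 0.2487, 0.2758], E[r] = 4.4485, γ^t·E[r] = 0.747653, running G = 13.345662
t=6: π = [0.2284, 0.2475, 0.2491, 0.2751], E[r] = 4.4499, γ^t·E[r] = 0.523522, running G = 13.869184
t=7: π = [0.2281, 0.2476, 0.2489, 0.2753], E[r] = 4.4494, γ^t·E[r] = 0.366427, running G = 14.235611
t=8: π = [0.2282, 0.2476, 0.2490, 0.2752], E[r] = 4.4496, γ^t·E[r] = 0.256508, running G = 14.492119

G = 14.4921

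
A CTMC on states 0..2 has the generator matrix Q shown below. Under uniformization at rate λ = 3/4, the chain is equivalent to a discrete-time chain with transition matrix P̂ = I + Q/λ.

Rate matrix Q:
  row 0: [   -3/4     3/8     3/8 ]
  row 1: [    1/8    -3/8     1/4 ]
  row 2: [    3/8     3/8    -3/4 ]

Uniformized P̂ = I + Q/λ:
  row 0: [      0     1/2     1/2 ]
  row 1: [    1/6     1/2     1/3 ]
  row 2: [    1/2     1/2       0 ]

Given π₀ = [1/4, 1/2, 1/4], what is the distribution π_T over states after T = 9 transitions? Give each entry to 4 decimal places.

t=0: π = [0.2500, 0.5000, 0.2500]
t=1: π = [0.2083, 0.5000, 0.2917]
t=2: π = [0.2292, 0.5000, 0.2708]
t=3: π = [0.2188, 0.5000, 0.2813]
t=4: π = [0.2240, 0.5000, 0.2760]
t=5: π = [0.2214, 0.5000, 0.2786]
t=6: π = [0.2227, 0.5000, 0.2773]
t=7: π = [0.2220, 0.5000, 0.2780]
t=8: π = [0.2223, 0.5000, 0.2777]
t=9: π = [0.2222, 0.5000, 0.2778]

π = [0.2222, 0.5000, 0.2778]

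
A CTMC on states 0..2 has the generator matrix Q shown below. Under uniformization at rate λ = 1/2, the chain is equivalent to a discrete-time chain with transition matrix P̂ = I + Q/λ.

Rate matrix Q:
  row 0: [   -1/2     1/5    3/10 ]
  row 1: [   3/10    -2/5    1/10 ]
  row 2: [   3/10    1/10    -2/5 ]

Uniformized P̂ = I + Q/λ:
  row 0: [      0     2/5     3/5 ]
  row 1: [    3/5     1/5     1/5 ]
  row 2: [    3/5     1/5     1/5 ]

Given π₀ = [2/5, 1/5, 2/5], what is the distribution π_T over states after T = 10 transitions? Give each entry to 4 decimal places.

t=0: π = [0.4000, 0.2000, 0.4000]
t=1: π = [0.3600, 0.2800, 0.3600]
t=2: π = [0.3840, 0.2720, 0.3440]
t=3: π = [0.3696, 0.2768, 0.3536]
t=4: π = [0.3782, 0.2739, 0.3478]
t=5: π = [0.3731, 0.2756, 0.3513]
t=6: π = [0.3762, 0.2746, 0.3492]
t=7: π = [0.3743, 0.2752, 0.3505]
t=8: π = [0.3754, 0.2749, 0.3497]
t=9: π = [0.3747, 0.2751, 0.3502]
t=10: π = [0.3752, 0.2749, 0.3499]

π = [0.3752, 0.2749, 0.3499]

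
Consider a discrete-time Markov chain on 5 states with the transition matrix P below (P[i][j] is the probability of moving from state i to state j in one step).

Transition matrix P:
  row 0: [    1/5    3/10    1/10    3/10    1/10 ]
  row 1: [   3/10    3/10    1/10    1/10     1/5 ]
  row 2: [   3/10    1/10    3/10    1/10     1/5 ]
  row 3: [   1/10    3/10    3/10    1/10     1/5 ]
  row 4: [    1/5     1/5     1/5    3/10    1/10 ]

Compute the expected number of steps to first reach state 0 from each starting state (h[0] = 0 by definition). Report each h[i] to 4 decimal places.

h = [0.0000, 3.9286, 3.9286, 4.7143, 4.4286]

First-step conditioning: h[0] = 0; for i ≠ 0, h[i] = 1 + Σ_k P[i][k]·h[k].
  h[1] = 1 + 3/10·h[1] + 1/10·h[2] + 1/10·h[3] + 1/5·h[4]
  h[2] = 1 + 1/10·h[1] + 3/10·h[2] + 1/10·h[3] + 1/5·h[4]
  h[3] = 1 + 3/10·h[1] + 3/10·h[2] + 1/10·h[3] + 1/5·h[4]
  h[4] = 1 + 1/5·h[1] + 1/5·h[2] + 3/10·h[3] + 1/10·h[4]
Solving the 4×4 linear system over states ≠ 0 gives exactly h = [0, 55/14, 55/14, 33/7, 31/7] (h[0] = 0 is the target).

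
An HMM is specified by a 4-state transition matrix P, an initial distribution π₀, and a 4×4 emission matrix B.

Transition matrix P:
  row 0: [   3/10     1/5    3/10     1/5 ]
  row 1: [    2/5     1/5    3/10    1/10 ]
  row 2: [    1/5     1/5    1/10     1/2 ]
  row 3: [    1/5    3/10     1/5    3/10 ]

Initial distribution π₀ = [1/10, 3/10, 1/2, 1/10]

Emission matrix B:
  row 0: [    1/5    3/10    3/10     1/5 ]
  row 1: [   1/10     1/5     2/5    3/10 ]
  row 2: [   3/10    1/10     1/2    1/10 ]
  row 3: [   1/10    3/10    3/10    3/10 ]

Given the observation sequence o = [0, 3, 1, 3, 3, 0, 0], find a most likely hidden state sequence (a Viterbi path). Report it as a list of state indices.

t=0: δ = [2.000e-02, 3.000e-02, 1.500e-01, 1.000e-02]  (obs o_0=0)
t=1: δ = [6.000e-03, 9.000e-03, 1.500e-03, 2.250e-02]  ψ = [2, 2, 2, 2]  (obs o_1=3)
t=2: δ = [1.350e-03, 1.350e-03, 4.500e-04, 2.025e-03]  ψ = [3, 3, 3, 3]  (obs o_2=1)
t=3: δ = [1.080e-04, 1.823e-04, 4.050e-05, 1.823e-04]  ψ = [1, 3, 0, 3]  (obs o_3=3)
t=4: δ = [1.458e-05, 1.640e-05, 5.467e-06, 1.640e-05]  ψ = [1, 3, 1, 3]  (obs o_4=3)
t=5: δ = [1.312e-06, 4.921e-07, 1.476e-06, 4.921e-07]  ψ = [1, 3, 1, 3]  (obs o_5=0)
t=6: δ = [7.873e-08, 2.952e-08, 1.181e-07, 7.381e-08]  ψ = [0, 2, 0, 2]  (obs o_6=0)
backtrack: best end state = 2; path = [2, 3, 3, 3, 1, 0, 2]

path = [2, 3, 3, 3, 1, 0, 2]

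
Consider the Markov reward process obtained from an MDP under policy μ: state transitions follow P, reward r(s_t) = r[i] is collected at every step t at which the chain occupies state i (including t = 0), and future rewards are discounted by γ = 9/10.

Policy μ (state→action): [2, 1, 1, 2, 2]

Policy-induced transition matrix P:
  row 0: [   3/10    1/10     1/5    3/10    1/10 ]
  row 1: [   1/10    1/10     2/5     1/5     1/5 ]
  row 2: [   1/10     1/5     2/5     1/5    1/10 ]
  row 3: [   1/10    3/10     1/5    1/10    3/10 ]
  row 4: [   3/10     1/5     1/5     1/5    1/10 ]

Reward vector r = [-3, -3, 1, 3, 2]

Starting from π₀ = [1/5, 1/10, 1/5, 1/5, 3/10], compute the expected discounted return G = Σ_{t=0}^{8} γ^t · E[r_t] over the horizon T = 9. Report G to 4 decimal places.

G = 1.1401

t=0: π = [0.2000, 0.1000, 0.2000, 0.2000, 0.3000], E[r] = 0.5000, γ^t·E[r] = 0.500000, running G = 0.500000
t=1: π = [0.2000, 0.1900, 0.2600, 0.2000, 0.1500], E[r] = -0.0100, γ^t·E[r] = -0.009000, running G = 0.491000
t=2: π = [0.1700, 0.1810, 0.2900, 0.2000, 0.1590], E[r] = 0.1550, γ^t·E[r] = 0.125550, running G = 0.616550
t=3: π = [0.1658, 0.1849, 0.2942, 0.1970, 0.1581], E[r] = 0.1493, γ^t·E[r] = 0.108840, running G = 0.725390
t=4: π = [0.1648, 0.1846, 0.2958, 0.1969, 0.1579], E[r] = 0.1540, γ^t·E[r] = 0.101046, running G = 0.826436
t=5: π = [0.1645, 0.1847, 0.2961, 0.1968, 0.1578], E[r] = 0.1543, γ^t·E[r] = 0.091110, running G = 0.917545
t=6: π = [0.1645, 0.1848, 0.2962, 0.1968, 0.1578], E[r] = 0.1545, γ^t·E[r] = 0.082097, running G = 0.999642
t=7: π = [0.1645, 0.1848, 0.2962, 0.1968, 0.1578], E[r] = 0.1545, γ^t·E[r] = 0.073899, running G = 1.073541
t=8: π = [0.1645, 0.1848, 0.2962, 0.1968, 0.1578], E[r] = 0.1545, γ^t·E[r] = 0.066513, running G = 1.140054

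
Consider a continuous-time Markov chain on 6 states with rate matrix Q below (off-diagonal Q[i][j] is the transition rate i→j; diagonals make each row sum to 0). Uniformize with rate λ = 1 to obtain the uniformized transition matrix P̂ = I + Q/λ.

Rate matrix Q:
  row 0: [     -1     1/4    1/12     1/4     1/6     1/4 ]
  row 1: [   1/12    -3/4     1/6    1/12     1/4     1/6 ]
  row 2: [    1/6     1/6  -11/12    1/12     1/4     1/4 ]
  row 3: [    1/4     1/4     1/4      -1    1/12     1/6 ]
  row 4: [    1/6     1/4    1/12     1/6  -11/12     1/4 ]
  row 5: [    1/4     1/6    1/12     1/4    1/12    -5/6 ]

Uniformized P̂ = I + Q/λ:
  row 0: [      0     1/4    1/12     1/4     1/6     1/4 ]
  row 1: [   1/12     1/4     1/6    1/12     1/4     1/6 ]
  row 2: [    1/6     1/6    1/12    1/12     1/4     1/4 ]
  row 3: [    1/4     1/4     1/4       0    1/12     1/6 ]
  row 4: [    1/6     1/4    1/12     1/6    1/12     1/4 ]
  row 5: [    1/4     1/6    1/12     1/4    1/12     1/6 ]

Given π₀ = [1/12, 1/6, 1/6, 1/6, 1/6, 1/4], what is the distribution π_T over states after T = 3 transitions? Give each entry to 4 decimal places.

t=0: π = [0.0833, 0.1667, 0.1667, 0.1667, 0.1667, 0.2500]
t=1: π = [0.1736, 0.2153, 0.1250, 0.1389, 0.1458, 0.2014]
t=2: π = [0.1481, 0.2228, 0.1244, 0.1464, 0.1545, 0.2037]
t=3: π = [0.1526, 0.2227, 0.1263, 0.1427, 0.1535, 0.2023]

π = [0.1526, 0.2227, 0.1263, 0.1427, 0.1535, 0.2023]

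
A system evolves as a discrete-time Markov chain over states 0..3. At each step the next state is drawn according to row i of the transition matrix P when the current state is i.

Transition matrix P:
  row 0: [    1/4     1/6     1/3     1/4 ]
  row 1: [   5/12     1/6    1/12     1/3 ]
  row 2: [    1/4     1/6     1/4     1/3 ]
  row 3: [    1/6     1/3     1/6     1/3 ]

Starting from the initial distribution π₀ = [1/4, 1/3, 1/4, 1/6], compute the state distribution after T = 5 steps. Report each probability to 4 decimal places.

π = [0.2605, 0.2186, 0.2093, 0.3116]

t=0: π = [0.2500, 0.3333, 0.2500, 0.1667]
t=1: π = [0.2917, 0.1944, 0.2014, 0.3125]
t=2: π = [0.2564, 0.2188, 0.2159, 0.3090]
t=3: π = [0.2607, 0.2182, 0.2092, 0.3120]
t=4: π = [0.2604, 0.2187, 0.2094, 0.3116]
t=5: π = [0.2605, 0.2186, 0.2093, 0.3116]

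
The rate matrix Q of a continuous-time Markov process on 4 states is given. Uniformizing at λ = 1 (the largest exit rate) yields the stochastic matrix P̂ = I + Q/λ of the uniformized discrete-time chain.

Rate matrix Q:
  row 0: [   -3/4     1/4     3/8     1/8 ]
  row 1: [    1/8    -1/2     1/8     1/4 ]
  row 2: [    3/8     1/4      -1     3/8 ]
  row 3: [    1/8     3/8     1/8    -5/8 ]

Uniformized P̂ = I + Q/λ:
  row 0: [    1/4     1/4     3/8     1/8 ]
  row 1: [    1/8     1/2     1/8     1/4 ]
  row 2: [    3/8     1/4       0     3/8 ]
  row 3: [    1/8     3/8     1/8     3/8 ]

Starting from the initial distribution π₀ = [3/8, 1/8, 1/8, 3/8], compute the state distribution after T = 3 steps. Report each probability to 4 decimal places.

t=0: π = [0.3750, 0.1250, 0.1250, 0.3750]
t=1: π = [0.2031, 0.3281, 0.2031, 0.2656]
t=2: π = [0.2012, 0.3652, 0.1504, 0.2832]
t=3: π = [0.1877, 0.3767, 0.1565, 0.2791]

π = [0.1877, 0.3767, 0.1565, 0.2791]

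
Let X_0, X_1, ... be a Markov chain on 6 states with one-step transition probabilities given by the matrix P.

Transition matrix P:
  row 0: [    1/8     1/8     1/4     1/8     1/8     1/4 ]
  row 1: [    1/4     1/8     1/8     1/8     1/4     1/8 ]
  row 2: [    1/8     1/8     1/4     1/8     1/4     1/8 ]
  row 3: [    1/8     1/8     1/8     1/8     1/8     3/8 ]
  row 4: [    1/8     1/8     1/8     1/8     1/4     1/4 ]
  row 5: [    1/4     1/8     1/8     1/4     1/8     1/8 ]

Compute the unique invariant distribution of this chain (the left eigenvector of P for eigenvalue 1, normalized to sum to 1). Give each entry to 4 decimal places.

π = [0.1664, 0.1250, 0.1666, 0.1508, 0.1845, 0.2066]

Balance equations π_j = Σ_i π_i·P[i][j]:
  π_0 = 1/8·π_0 + 1/4·π_1 + 1/8·π_2 + 1/8·π_3 + 1/8·π_4 + 1/4·π_5
  π_1 = 1/8·π_0 + 1/8·π_1 + 1/8·π_2 + 1/8·π_3 + 1/8·π_4 + 1/8·π_5
  π_2 = 1/4·π_0 + 1/8·π_1 + 1/4·π_2 + 1/8·π_3 + 1/8·π_4 + 1/8·π_5
  π_3 = 1/8·π_0 + 1/8·π_1 + 1/8·π_2 + 1/8·π_3 + 1/8·π_4 + 1/4·π_5
  π_4 = 1/8·π_0 + 1/4·π_1 + 1/4·π_2 + 1/8·π_3 + 1/4·π_4 + 1/8·π_5
  normalize: π_0 + π_1 + π_2 + π_3 + π_4 + π_5 = 1
Solving the linear system gives exactly π = [5305/31872, 1/8, 5311/31872, 4807/31872, 5881/31872, 823/3984].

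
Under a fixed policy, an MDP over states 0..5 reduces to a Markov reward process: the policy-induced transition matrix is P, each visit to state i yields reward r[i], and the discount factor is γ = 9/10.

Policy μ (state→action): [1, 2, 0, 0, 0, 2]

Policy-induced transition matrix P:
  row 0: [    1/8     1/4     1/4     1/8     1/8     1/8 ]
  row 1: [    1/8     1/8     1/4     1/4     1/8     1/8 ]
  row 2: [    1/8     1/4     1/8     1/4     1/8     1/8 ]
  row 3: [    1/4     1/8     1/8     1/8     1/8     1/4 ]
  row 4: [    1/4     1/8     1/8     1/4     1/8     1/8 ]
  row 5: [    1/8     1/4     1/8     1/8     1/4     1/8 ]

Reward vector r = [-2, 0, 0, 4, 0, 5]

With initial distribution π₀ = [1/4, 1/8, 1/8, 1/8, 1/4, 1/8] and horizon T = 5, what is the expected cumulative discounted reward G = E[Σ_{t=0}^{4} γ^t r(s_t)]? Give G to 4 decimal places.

G = 4.1678

t=0: π = [0.2500, 0.1250, 0.1250, 0.1250, 0.2500, 0.1250], E[r] = 0.6250, γ^t·E[r] = 0.625000, running G = 0.625000
t=1: π = [0.1719, 0.1875, 0.1719, 0.1875, 0.1406, 0.1406], E[r] = 1.1094, γ^t·E[r] = 0.998438, running G = 1.623438
t=2: π = [0.1660, 0.1855, 0.1699, 0.1875, 0.1426, 0.1484], E[r] = 1.1602, γ^t·E[r] = 0.939727, running G = 2.563164
t=3: π = [0.1663, 0.1855, 0.1689, 0.1873, 0.1436, 0.1484], E[r] = 1.1587, γ^t·E[r] = 0.844686, running G = 3.407850
t=4: π = [0.1664, 0.1855, 0.1690, 0.1873, 0.1436, 0.1484], E[r] = 1.1584, γ^t·E[r] = 0.759997, running G = 4.167847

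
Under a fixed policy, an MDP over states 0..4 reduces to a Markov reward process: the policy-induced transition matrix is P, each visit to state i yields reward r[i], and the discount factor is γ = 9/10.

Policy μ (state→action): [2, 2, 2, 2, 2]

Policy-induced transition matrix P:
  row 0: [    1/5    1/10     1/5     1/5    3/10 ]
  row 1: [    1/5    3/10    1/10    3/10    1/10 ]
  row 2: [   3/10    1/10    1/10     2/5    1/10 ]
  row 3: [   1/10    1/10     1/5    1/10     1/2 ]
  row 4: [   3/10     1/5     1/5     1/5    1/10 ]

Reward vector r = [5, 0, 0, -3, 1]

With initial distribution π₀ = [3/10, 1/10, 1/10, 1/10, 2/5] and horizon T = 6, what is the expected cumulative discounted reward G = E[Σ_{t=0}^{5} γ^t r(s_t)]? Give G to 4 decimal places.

t=0: π = [0.3000, 0.1000, 0.1000, 0.1000, 0.4000], E[r] = 1.6000, γ^t·E[r] = 1.600000, running G = 1.600000
t=1: π = [0.2400, 0.1600, 0.1800, 0.2200, 0.2000], E[r] = 0.7400, γ^t·E[r] = 0.666000, running G = 2.266000
t=2: π = [0.2160, 0.1520, 0.1660, 0.2300, 0.2360], E[r] = 0.6260, γ^t·E[r] = 0.507060, running G = 2.773060
t=3: π = [0.2172, 0.1540, 0.1682, 0.2254, 0.2352], E[r] = 0.6450, γ^t·E[r] = 0.470205, running G = 3.243265
t=4: π = [0.2178, 0.1543, 0.1678, 0.2265, 0.2336], E[r] = 0.6431, γ^t·E[r] = 0.421938, running G = 3.665203
t=5: π = [0.2175, 0.1542, 0.1678, 0.2263, 0.2342], E[r] = 0.6426, γ^t·E[r] = 0.379441, running G = 4.044644

G = 4.0446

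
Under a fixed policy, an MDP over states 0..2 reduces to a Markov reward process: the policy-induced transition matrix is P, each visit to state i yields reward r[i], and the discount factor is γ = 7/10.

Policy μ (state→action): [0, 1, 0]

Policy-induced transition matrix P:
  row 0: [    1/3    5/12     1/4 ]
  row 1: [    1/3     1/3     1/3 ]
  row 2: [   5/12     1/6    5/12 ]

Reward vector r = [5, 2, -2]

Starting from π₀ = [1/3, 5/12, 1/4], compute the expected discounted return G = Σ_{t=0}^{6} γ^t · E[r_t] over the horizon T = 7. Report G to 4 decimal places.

t=0: π = [0.3333, 0.4167, 0.2500], E[r] = 2.0000, γ^t·E[r] = 2.000000, running G = 2.000000
t=1: π = [0.3542, 0.3194, 0.3264], E[r] = 1.7569, γ^t·E[r] = 1.229861, running G = 3.229861
t=2: π = [0.3605, 0.3084, 0.3310], E[r] = 1.7575, γ^t·E[r] = 0.861186, running G = 4.091047
t=3: π = [0.3609, 0.3082, 0.3309], E[r] = 1.7593, γ^t·E[r] = 0.603426, running G = 4.694473
t=4: π = [0.3609, 0.3083, 0.3308], E[r] = 1.7594, γ^t·E[r] = 0.422432, running G = 5.116905
t=5: π = [0.3609, 0.3083, 0.3308], E[r] = 1.7594, γ^t·E[r] = 0.295702, running G = 5.412608
t=6: π = [0.3609, 0.3083, 0.3308], E[r] = 1.7594, γ^t·E[r] = 0.206991, running G = 5.619599

G = 5.6196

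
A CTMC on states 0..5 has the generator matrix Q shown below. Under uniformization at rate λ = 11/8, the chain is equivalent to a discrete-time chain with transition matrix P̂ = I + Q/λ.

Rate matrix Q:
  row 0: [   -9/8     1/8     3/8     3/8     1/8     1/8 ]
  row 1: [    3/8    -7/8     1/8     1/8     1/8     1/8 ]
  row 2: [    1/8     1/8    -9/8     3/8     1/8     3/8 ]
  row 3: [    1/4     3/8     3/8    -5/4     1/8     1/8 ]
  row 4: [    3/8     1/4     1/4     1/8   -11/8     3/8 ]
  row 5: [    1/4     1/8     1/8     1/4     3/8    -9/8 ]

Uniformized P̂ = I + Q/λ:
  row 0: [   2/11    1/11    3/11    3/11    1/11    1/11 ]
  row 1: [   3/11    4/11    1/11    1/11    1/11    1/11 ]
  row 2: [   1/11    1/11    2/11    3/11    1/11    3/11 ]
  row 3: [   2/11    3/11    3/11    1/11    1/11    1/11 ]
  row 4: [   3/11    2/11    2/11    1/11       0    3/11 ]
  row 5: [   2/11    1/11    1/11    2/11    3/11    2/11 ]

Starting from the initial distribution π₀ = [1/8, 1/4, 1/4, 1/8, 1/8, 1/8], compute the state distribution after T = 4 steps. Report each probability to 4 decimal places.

t=0: π = [0.1250, 0.2500, 0.2500, 0.1250, 0.1250, 0.1250]
t=1: π = [0.1932, 0.1932, 0.1705, 0.1705, 0.1023, 0.1705]
t=2: π = [0.1932, 0.1839, 0.1818, 0.1725, 0.1126, 0.1560]
t=3: π = [0.1922, 0.1827, 0.1842, 0.1733, 0.1090, 0.1586]
t=4: π = [0.1916, 0.1821, 0.1840, 0.1738, 0.1098, 0.1586]

π = [0.1916, 0.1821, 0.1840, 0.1738, 0.1098, 0.1586]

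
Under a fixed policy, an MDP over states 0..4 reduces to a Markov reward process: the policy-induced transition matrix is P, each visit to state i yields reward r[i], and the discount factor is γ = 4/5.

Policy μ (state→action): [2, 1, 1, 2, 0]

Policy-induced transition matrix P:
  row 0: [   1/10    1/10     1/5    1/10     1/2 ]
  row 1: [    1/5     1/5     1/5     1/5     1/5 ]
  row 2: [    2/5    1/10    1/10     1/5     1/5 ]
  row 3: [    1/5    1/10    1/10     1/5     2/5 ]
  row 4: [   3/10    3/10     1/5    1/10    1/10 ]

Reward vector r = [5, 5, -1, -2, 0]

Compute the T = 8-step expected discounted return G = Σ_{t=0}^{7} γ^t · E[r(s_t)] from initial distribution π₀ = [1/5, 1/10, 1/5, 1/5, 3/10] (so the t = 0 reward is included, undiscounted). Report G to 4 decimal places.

G = 5.9332

t=0: π = [0.2000, 0.1000, 0.2000, 0.2000, 0.3000], E[r] = 0.9000, γ^t·E[r] = 0.900000, running G = 0.900000
t=1: π = [0.2500, 0.1700, 0.1600, 0.1500, 0.2700], E[r] = 1.6400, γ^t·E[r] = 1.312000, running G = 2.212000
t=2: π = [0.2340, 0.1710, 0.1690, 0.1480, 0.2780], E[r] = 1.5600, γ^t·E[r] = 0.998400, running G = 3.210400
t=3: π = [0.2382, 0.1727, 0.1683, 0.1488, 0.2720], E[r] = 1.5886, γ^t·E[r] = 0.813363, running G = 4.023763
t=4: π = [0.2370, 0.1717, 0.1683, 0.1490, 0.2740], E[r] = 1.5773, γ^t·E[r] = 0.646062, running G = 4.669825
t=5: π = [0.2374, 0.1720, 0.1683, 0.1489, 0.2735], E[r] = 1.5806, γ^t·E[r] = 0.517922, running G = 5.187748
t=6: π = [0.2373, 0.1719, 0.1683, 0.1489, 0.2736], E[r] = 1.5797, γ^t·E[r] = 0.414116, running G = 5.601864
t=7: π = [0.2373, 0.1719, 0.1683, 0.1489, 0.2736], E[r] = 1.5800, γ^t·E[r] = 0.331340, running G = 5.933204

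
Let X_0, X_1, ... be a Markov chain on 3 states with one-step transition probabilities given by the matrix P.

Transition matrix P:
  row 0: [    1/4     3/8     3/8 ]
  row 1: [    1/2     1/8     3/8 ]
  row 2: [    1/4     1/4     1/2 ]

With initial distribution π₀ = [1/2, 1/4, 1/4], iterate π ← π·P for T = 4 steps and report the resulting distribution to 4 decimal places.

t=0: π = [0.5000, 0.2500, 0.2500]
t=1: π = [0.3125, 0.2813, 0.4063]
t=2: π = [0.3203, 0.2539, 0.4258]
t=3: π = [0.3135, 0.2583, 0.4282]
t=4: π = [0.3146, 0.2569, 0.4285]

π = [0.3146, 0.2569, 0.4285]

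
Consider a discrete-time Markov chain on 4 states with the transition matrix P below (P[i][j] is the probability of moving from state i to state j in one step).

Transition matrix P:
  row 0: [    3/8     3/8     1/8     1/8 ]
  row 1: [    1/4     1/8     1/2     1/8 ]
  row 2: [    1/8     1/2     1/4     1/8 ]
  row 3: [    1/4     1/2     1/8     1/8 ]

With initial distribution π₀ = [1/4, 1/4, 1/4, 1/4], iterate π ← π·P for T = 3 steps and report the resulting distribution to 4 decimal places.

t=0: π = [0.2500, 0.2500, 0.2500, 0.2500]
t=1: π = [0.2500, 0.3750, 0.2500, 0.1250]
t=2: π = [0.2500, 0.3281, 0.2969, 0.1250]
t=3: π = [0.2441, 0.3457, 0.2852, 0.1250]

π = [0.2441, 0.3457, 0.2852, 0.1250]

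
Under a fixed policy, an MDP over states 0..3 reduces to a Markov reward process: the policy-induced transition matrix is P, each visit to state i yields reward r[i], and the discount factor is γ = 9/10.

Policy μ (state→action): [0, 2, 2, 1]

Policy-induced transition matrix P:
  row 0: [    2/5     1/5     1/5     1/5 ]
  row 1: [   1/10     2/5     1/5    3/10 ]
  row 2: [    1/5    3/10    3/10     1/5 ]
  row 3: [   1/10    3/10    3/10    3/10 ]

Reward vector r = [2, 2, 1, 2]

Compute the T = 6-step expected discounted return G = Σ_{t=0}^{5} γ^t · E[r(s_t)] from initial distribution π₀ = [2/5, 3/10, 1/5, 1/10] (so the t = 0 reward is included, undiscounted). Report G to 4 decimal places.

t=0: π = [0.4000, 0.3000, 0.2000, 0.1000], E[r] = 1.8000, γ^t·E[r] = 1.800000, running G = 1.800000
t=1: π = [0.2400, 0.2900, 0.2300, 0.2400], E[r] = 1.7700, γ^t·E[r] = 1.593000, running G = 3.393000
t=2: π = [0.1950, 0.3050, 0.2470, 0.2530], E[r] = 1.7530, γ^t·E[r] = 1.419930, running G = 4.812930
t=3: π = [0.1832, 0.3110, 0.2500, 0.2558], E[r] = 1.7500, γ^t·E[r] = 1.275750, running G = 6.088680
t=4: π = [0.1800, 0.3128, 0.2506, 0.2567], E[r] = 1.7494, γ^t·E[r] = 1.147794, running G = 7.236474
t=5: π = [0.1790, 0.3133, 0.2507, 0.2569], E[r] = 1.7493, γ^t·E[r] = 1.032929, running G = 8.269403

G = 8.2694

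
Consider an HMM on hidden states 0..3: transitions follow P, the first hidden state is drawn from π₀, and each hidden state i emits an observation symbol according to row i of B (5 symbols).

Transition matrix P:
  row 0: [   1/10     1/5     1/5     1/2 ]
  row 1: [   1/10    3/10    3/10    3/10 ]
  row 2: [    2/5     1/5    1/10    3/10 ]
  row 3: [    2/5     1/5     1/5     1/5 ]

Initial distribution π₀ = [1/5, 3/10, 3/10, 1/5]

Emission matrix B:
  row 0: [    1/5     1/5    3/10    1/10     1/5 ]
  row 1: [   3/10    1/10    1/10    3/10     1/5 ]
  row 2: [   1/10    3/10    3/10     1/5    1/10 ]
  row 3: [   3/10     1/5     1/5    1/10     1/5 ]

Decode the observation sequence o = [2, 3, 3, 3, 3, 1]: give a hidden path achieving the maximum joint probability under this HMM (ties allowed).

t=0: δ = [6.000e-02, 3.000e-02, 9.000e-02, 4.000e-02]  (obs o_0=2)
t=1: δ = [3.600e-03, 5.400e-03, 2.400e-03, 3.000e-03]  ψ = [2, 2, 0, 0]  (obs o_1=3)
t=2: δ = [1.200e-04, 4.860e-04, 3.240e-04, 1.800e-04]  ψ = [3, 1, 1, 0]  (obs o_2=3)
t=3: δ = [1.296e-05, 4.374e-05, 2.916e-05, 1.458e-05]  ψ = [2, 1, 1, 1]  (obs o_3=3)
t=4: δ = [1.166e-06, 3.937e-06, 2.624e-06, 1.312e-06]  ψ = [2, 1, 1, 1]  (obs o_4=3)
t=5: δ = [2.100e-07, 1.181e-07, 3.543e-07, 2.362e-07]  ψ = [2, 1, 1, 1]  (obs o_5=1)
backtrack: best end state = 2; path = [2, 1, 1, 1, 1, 2]

path = [2, 1, 1, 1, 1, 2]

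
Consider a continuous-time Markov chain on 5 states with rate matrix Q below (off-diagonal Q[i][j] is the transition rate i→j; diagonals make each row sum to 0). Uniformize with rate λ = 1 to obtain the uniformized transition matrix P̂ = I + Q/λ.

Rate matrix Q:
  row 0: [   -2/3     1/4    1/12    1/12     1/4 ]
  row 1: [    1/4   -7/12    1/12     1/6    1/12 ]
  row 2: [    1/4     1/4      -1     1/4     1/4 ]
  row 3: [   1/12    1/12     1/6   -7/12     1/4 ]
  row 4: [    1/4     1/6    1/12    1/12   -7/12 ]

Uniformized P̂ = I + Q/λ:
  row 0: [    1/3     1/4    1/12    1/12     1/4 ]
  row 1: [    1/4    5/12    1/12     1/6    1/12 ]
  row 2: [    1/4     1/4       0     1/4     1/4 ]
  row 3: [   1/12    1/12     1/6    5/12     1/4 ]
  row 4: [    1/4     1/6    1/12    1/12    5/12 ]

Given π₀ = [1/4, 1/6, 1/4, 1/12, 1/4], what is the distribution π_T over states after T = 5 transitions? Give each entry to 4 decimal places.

π = [0.2406, 0.2395, 0.0905, 0.1774, 0.2520]

t=0: π = [0.2500, 0.1667, 0.2500, 0.0833, 0.2500]
t=1: π = [0.2569, 0.2431, 0.0694, 0.1667, 0.2639]
t=2: π = [0.2436, 0.2407, 0.0914, 0.1707, 0.2535]
t=3: π = [0.2418, 0.2405, 0.0899, 0.1755, 0.2521]
t=4: π = [0.2409, 0.2398, 0.0905, 0.1769, 0.2519]
t=5: π = [0.2406, 0.2395, 0.0905, 0.1774, 0.2520]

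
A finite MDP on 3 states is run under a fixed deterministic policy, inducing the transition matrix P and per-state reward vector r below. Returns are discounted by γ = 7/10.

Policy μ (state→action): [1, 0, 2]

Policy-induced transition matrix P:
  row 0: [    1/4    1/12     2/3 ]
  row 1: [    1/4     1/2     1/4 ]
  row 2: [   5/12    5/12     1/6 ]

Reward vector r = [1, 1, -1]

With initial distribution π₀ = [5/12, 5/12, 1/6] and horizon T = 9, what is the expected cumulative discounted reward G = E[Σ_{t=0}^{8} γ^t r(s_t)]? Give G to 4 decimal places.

G = 1.2589

t=0: π = [0.4167, 0.4167, 0.1667], E[r] = 0.6667, γ^t·E[r] = 0.666667, running G = 0.666667
t=1: π = [0.2778, 0.3125, 0.4097], E[r] = 0.1806, γ^t·E[r] = 0.126389, running G = 0.793056
t=2: π = [0.3183, 0.3501, 0.3316], E[r] = 0.3368, γ^t·E[r] = 0.165035, running G = 0.958090
t=3: π = [0.3053, 0.3397, 0.3550], E[r] = 0.2900, γ^t·E[r] = 0.099479, running G = 1.057570
t=4: π = [0.3092, 0.3432, 0.3476], E[r] = 0.3048, γ^t·E[r] = 0.073177, running G = 1.130746
t=5: π = [0.3079, 0.3422, 0.3499], E[r] = 0.3003, γ^t·E[r] = 0.050471, running G = 1.181217
t=6: π = [0.3083, 0.3425, 0.3492], E[r] = 0.3017, γ^t·E[r] = 0.035494, running G = 1.216712
t=7: π = [0.3082, 0.3424, 0.3494], E[r] = 0.3013, γ^t·E[r] = 0.024811, running G = 1.241522
t=8: π = [0.3082, 0.3425, 0.3493], E[r] = 0.3014, γ^t·E[r] = 0.017375, running G = 1.258897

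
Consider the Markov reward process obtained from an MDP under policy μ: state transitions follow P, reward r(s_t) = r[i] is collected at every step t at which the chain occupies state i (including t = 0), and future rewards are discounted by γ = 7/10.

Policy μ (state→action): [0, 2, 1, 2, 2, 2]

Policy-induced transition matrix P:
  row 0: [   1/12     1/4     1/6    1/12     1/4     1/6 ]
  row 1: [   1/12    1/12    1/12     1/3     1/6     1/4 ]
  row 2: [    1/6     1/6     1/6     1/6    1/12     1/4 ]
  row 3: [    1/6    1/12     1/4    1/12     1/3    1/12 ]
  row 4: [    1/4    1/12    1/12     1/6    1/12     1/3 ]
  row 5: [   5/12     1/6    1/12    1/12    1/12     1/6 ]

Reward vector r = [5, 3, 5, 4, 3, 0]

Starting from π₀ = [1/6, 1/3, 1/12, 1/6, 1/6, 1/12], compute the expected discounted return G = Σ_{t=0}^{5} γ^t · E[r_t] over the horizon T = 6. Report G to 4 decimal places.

G = 9.5953

t=0: π = [0.1667, 0.3333, 0.0833, 0.1667, 0.1667, 0.0833], E[r] = 3.4167, γ^t·E[r] = 3.416667, running G = 3.416667
t=1: π = [0.1597, 0.1250, 0.1319, 0.1875, 0.1806, 0.2153], E[r] = 3.1250, γ^t·E[r] = 2.187500, running G = 5.604167
t=2: π = [0.2118, 0.1389, 0.1389, 0.1406, 0.1672, 0.2025], E[r] = 3.2344, γ^t·E[r] = 1.584844, running G = 7.189010
t=3: π = [0.2020, 0.1471, 0.1360, 0.1436, 0.1654, 0.2060], E[r] = 3.2017, γ^t·E[r] = 1.098176, running G = 8.287186
t=4: π = [0.2028, 0.1455, 0.1354, 0.1452, 0.1652, 0.2059], E[r] = 3.2042, γ^t·E[r] = 0.769331, running G = 9.056517
t=5: π = [0.2029, 0.1456, 0.1357, 0.1448, 0.1656, 0.2055], E[r] = 3.2054, γ^t·E[r] = 0.538737, running G = 9.595254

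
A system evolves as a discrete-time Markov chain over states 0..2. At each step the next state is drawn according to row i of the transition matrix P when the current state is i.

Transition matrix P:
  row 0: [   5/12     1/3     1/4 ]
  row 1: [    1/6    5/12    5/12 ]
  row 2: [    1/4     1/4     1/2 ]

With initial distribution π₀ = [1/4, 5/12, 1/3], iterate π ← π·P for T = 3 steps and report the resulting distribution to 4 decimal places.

t=0: π = [0.2500, 0.4167, 0.3333]
t=1: π = [0.2569, 0.3403, 0.4028]
t=2: π = [0.2645, 0.3281, 0.4074]
t=3: π = [0.2667, 0.3267, 0.4065]

π = [0.2667, 0.3267, 0.4065]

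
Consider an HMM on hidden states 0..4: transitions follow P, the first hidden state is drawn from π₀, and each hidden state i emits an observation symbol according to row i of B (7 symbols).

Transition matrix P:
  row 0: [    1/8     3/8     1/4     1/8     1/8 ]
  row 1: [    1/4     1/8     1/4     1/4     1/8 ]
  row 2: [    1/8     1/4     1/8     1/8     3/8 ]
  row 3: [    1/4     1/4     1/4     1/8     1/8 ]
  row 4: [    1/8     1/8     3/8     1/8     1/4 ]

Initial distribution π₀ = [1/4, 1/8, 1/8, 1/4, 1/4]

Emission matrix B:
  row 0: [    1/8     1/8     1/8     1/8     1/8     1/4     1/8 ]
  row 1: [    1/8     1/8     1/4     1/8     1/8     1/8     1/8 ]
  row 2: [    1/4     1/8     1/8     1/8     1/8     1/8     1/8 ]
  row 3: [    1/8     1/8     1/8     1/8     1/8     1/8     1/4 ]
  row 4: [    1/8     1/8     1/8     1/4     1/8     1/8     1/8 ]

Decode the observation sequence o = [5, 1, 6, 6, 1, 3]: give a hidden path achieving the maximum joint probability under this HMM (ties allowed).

t=0: δ = [6.250e-02, 1.562e-02, 1.562e-02, 3.125e-02, 3.125e-02]  (obs o_0=5)
t=1: δ = [9.766e-04, 2.930e-03, 1.953e-03, 9.766e-04, 9.766e-04]  ψ = [0, 0, 0, 0, 0]  (obs o_1=1)
t=2: δ = [9.155e-05, 6.104e-05, 9.155e-05, 1.831e-04, 9.155e-05]  ψ = [1, 2, 1, 1, 2]  (obs o_2=6)
t=3: δ = [5.722e-06, 5.722e-06, 5.722e-06, 5.722e-06, 4.292e-06]  ψ = [3, 3, 3, 3, 2]  (obs o_3=6)
t=4: δ = [1.788e-07, 2.682e-07, 2.012e-07, 1.788e-07, 2.682e-07]  ψ = [1, 0, 4, 1, 2]  (obs o_4=1)
t=5: δ = [8.382e-09, 8.382e-09, 1.257e-08, 8.382e-09, 1.886e-08]  ψ = [1, 0, 4, 1, 2]  (obs o_5=3)
backtrack: best end state = 4; path = [0, 1, 2, 4, 2, 4]

path = [0, 1, 2, 4, 2, 4]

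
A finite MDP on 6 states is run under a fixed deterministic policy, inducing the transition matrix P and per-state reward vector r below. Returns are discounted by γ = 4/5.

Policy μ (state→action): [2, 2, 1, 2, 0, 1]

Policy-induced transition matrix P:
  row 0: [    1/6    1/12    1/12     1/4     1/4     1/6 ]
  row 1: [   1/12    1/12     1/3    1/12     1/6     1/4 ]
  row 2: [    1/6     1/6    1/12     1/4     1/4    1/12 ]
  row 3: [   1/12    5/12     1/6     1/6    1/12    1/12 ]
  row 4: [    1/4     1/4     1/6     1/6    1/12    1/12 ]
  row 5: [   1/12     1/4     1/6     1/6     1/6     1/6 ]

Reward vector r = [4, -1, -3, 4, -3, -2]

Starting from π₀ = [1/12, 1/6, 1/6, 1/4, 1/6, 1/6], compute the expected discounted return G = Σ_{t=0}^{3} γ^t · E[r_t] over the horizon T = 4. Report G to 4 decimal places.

G = -0.6953

t=0: π = [0.0833, 0.1667, 0.1667, 0.2500, 0.1667, 0.1667], E[r] = -0.1667, γ^t·E[r] = -0.166667, running G = -0.166667
t=1: π = [0.1319, 0.2361, 0.1736, 0.1736, 0.1528, 0.1319], E[r] = -0.2569, γ^t·E[r] = -0.205556, running G = -0.372222
t=2: π = [0.1343, 0.2031, 0.1806, 0.1725, 0.1649, 0.1447], E[r] = -0.3021, γ^t·E[r] = -0.193333, running G = -0.565556
t=3: π = [0.1371, 0.2075, 0.1743, 0.1760, 0.1648, 0.1404], E[r] = -0.2534, γ^t·E[r] = -0.129753, running G = -0.695309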